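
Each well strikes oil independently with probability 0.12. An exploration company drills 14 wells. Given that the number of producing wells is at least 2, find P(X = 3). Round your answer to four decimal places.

0.2998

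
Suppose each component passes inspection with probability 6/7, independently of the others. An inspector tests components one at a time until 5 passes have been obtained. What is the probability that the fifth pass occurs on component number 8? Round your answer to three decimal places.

Y = trial on which the fifth success occurs; negative binomial, r=5, p=0.857143.
P(Y=8) = C(7,4) · p^5 · (1−p)^3
= 35 · 0.46266 · 0.0029155 = 0.04721

0.047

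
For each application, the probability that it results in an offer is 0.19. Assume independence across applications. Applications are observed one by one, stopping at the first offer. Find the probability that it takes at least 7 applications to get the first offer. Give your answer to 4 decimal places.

0.2824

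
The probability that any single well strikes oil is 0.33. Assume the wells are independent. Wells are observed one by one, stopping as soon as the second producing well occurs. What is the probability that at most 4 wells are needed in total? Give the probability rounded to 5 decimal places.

Finishing within 4 wells ⇔ at least 2 successes in the first 4. With X ~ Binomial(4, 0.33), P(Y ≤ 4) = 1 − P(X ≤ 1).
  k=0: C(4,0)·0.33^0·0.67^4 = 0.2015112
  k=1: C(4,1)·0.33^1·0.67^3 = 0.3970072
1 − 0.5985184 = 0.4014816

0.40148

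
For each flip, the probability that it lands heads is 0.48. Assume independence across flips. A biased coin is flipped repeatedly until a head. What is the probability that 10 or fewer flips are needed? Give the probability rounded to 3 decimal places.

Y = number of flips to the first success; geometric, p = 0.48.
P(Y ≤ 10) = 1 − (1−p)^10 = 1 − 0.00145 = 0.99855

0.999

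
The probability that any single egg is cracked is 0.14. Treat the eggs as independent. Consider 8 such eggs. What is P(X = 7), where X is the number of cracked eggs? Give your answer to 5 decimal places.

0.00001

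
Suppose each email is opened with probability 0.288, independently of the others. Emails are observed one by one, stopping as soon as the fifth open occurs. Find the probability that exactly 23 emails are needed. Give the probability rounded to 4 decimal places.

0.0320

Y = trial on which the fifth success occurs; negative binomial, r=5, p=0.288.
P(Y=23) = C(22,4) · p^5 · (1−p)^18
= 7315 · 0.0019814 · 0.0022113 = 0.032049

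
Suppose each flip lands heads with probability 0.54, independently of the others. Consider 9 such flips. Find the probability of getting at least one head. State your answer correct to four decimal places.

P(at least one) = 1 − P(none) = 1 − (1 − 0.54)^9
= 1 − 0.000922 = 0.999078

0.9991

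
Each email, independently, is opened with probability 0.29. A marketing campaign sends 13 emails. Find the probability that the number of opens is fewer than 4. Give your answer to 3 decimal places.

X ~ Binomial(13, 0.29); P(X ≤ 3) = Σ C(13,k) p^k (1−p)^(13−k) over k:
  k=0: C(13,0)·0.29^0·0.71^13 = 0.01165
  k=1: C(13,1)·0.29^1·0.71^12 = 0.06186
  k=2: C(13,2)·0.29^2·0.71^11 = 0.15161
  k=3: C(13,3)·0.29^3·0.71^10 = 0.22706
Total = 0.45219

0.452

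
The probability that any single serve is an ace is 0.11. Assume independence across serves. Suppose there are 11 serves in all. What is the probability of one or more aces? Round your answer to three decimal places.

P(at least one) = 1 − P(none) = 1 − (1 − 0.11)^11
= 1 − 0.27752 = 0.72248

0.722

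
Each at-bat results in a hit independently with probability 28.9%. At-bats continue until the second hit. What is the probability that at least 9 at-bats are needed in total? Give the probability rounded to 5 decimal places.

Needing more than 8 at-bats ⇔ fewer than 2 successes in the first 8. With X ~ Binomial(8, 0.289), P(Y > 8) = P(X ≤ 1).
  k=0: C(8,0)·0.289^0·0.711^8 = 0.0653066
  k=1: C(8,1)·0.289^1·0.711^7 = 0.2123611
P(X ≤ 1) = 0.2776677

0.27767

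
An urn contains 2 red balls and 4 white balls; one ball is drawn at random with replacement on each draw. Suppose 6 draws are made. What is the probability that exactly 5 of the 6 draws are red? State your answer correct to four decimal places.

0.0165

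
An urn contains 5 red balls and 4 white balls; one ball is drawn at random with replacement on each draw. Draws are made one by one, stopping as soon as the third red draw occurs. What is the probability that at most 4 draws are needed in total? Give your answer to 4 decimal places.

0.4001

Finishing within 4 draws ⇔ at least 3 successes in the first 4. With X ~ Binomial(4, 0.555556), P(Y ≤ 4) = 1 − P(X ≤ 2).
  k=0: C(4,0)·0.555556^0·0.444444^4 = 0.039018
  k=1: C(4,1)·0.555556^1·0.444444^3 = 0.195092
  k=2: C(4,2)·0.555556^2·0.444444^2 = 0.365798
1 − 0.599909 = 0.400091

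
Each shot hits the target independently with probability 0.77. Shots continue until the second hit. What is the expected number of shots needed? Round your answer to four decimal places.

Y = total shots until the second success; negative binomial with r=2, p=0.77.
E[Y] = r / p = 2 / 0.77 = 2.597403

2.5974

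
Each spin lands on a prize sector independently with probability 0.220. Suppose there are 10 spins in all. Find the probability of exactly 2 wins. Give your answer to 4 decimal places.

X ~ Binomial(n=10, p=0.22).
P(X=2) = C(10,2) · p^2 · (1−p)^8
= 45 · 0.0484 · 0.13701 = 0.298411

0.2984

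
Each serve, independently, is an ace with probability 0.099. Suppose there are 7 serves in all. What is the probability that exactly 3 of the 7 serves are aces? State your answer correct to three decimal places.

0.022

X ~ Binomial(n=7, p=0.099).
P(X=3) = C(7,3) · p^3 · (1−p)^4
= 35 · 0.0009703 · 0.65902 = 0.02238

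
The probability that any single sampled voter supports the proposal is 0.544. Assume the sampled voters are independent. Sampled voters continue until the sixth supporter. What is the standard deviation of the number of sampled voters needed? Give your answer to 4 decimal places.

3.0406

Y = total sampled voters until the sixth success; negative binomial with r=6, p=0.544.
SD(Y) = √[r(1−p)/p²] = √(9.245242) = 3.040599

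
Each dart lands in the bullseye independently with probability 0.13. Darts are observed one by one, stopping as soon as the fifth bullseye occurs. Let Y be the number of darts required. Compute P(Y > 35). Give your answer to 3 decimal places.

0.515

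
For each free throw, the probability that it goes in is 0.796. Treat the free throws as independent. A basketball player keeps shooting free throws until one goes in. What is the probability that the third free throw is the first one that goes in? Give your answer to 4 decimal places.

0.0331

Geometric (trials to first success), p = 0.796.
P(Y = 3) = (1−p)^2 · p = 0.041616 · 0.796 = 0.033126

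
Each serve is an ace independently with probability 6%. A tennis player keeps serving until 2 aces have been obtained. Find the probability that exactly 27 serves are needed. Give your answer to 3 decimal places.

0.020

Y = trial on which the second success occurs; negative binomial, r=2, p=0.06.
P(Y=27) = C(26,1) · p^2 · (1−p)^25
= 26 · 0.0036 · 0.21291 = 0.01993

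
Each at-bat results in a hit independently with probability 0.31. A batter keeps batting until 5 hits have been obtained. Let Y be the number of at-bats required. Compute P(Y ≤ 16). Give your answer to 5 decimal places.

0.58462

Finishing within 16 at-bats ⇔ at least 5 successes in the first 16. With X ~ Binomial(16, 0.31), P(Y ≤ 16) = 1 − P(X ≤ 4).
  k=0: C(16,0)·0.31^0·0.69^16 = 0.0026399
  k=1: C(16,1)·0.31^1·0.69^15 = 0.0189766
  k=2: C(16,2)·0.31^2·0.69^14 = 0.0639428
  k=3: C(16,3)·0.31^3·0.69^13 = 0.1340637
  k=4: C(16,4)·0.31^4·0.69^12 = 0.1957525
1 − 0.4153755 = 0.5846245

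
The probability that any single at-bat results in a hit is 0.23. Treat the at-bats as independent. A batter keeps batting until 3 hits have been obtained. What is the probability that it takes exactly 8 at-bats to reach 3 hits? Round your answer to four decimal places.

0.0692

Y = trial on which the third success occurs; negative binomial, r=3, p=0.23.
P(Y=8) = C(7,2) · p^3 · (1−p)^5
= 21 · 0.012167 · 0.27068 = 0.069160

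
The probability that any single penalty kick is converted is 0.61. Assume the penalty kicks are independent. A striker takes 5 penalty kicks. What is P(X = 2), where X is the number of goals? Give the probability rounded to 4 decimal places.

0.2207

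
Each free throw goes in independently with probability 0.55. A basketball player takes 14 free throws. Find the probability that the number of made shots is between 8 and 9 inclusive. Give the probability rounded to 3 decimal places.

X ~ Binomial(14, 0.55); P(8 ≤ X ≤ 9) = Σ C(14,k) p^k (1−p)^(14−k) over k:
  k=8: C(14,8)·0.55^8·0.45^6 = 0.20880
  k=9: C(14,9)·0.55^9·0.45^5 = 0.17013
Total = 0.37893

0.379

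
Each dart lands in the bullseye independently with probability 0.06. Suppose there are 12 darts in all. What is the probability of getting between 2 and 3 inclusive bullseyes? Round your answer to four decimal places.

X ~ Binomial(12, 0.06); P(2 ≤ X ≤ 3) = Σ C(12,k) p^k (1−p)^(12−k) over k:
  k=2: C(12,2)·0.06^2·0.94^10 = 0.127975
  k=3: C(12,3)·0.06^3·0.94^9 = 0.027229
Total = 0.155204

0.1552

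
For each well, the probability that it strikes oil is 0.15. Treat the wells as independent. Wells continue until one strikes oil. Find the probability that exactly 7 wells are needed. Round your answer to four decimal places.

Geometric (trials to first success), p = 0.15.
P(Y = 7) = (1−p)^6 · p = 0.37715 · 0.15 = 0.056572

0.0566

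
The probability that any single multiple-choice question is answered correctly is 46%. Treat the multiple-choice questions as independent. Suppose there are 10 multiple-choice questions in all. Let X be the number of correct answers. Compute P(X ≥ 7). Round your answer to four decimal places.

0.1141

X ~ Binomial(10, 0.46); P(X ≥ 7) = Σ C(10,k) p^k (1−p)^(10−k) over k:
  k=7: C(10,7)·0.46^7·0.54^3 = 0.082351
  k=8: C(10,8)·0.46^8·0.54^2 = 0.026306
  k=9: C(10,9)·0.46^9·0.54^1 = 0.004980
  k=10: C(10,10)·0.46^10·0.54^0 = 0.000424
Total = 0.114061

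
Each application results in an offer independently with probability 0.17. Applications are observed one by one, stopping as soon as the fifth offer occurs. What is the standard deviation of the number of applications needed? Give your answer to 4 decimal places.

11.9833

Y = total applications until the fifth success; negative binomial with r=5, p=0.17.
SD(Y) = √[r(1−p)/p²] = √(143.598616) = 11.983264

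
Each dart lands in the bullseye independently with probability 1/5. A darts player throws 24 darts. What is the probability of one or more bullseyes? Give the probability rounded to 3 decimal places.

0.995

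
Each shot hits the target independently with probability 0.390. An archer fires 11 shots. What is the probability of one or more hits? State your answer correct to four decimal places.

0.9956

P(at least one) = 1 − P(none) = 1 − (1 − 0.39)^11
= 1 − 0.004351 = 0.995649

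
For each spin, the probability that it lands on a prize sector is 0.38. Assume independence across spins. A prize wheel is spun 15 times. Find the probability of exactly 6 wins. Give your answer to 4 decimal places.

X ~ Binomial(n=15, p=0.38).
P(X=6) = C(15,6) · p^6 · (1−p)^9
= 5005 · 0.0030109 · 0.013537 = 0.204000

0.2040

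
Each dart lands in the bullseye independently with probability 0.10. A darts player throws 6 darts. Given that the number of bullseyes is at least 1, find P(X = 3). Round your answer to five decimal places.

X ~ Binomial(6, 0.10). Want P(X=3 | X≥1) = P(X=3) / P(X≥1).
P(X=3) = C(6,3)·0.10^3·0.90^3 = 0.0145800
P(X≥1) = 1 − 0.5314410 = 0.4685590
Ratio = 0.0145800 / 0.4685590 = 0.0311167

0.03112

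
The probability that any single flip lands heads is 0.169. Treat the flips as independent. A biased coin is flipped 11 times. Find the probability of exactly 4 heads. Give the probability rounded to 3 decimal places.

X ~ Binomial(n=11, p=0.169).
P(X=4) = C(11,4) · p^4 · (1−p)^7
= 330 · 0.00081573 · 0.27366 = 0.07367

0.074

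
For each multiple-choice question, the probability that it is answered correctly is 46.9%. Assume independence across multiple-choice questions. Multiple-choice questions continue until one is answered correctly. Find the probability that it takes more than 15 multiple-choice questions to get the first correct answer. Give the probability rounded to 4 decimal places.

0.0001

Y = number of multiple-choice questions to the first success; geometric, p = 0.469.
P(Y > 15) = P(first 15 all fail) = (1−p)^15 = 0.000075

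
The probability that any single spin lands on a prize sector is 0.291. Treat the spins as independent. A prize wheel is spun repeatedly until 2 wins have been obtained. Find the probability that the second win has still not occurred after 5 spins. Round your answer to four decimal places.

Needing more than 5 spins ⇔ fewer than 2 successes in the first 5. With X ~ Binomial(5, 0.291), P(Y > 5) = P(X ≤ 1).
  k=0: C(5,0)·0.291^0·0.709^5 = 0.179156
  k=1: C(5,1)·0.291^1·0.709^4 = 0.367661
P(X ≤ 1) = 0.546817

0.5468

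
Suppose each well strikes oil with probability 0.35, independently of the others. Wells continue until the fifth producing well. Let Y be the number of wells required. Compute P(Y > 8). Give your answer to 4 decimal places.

0.8939

Needing more than 8 wells ⇔ fewer than 5 successes in the first 8. With X ~ Binomial(8, 0.35), P(Y > 8) = P(X ≤ 4).
  k=0: C(8,0)·0.35^0·0.65^8 = 0.031864
  k=1: C(8,1)·0.35^1·0.65^7 = 0.137262
  k=2: C(8,2)·0.35^2·0.65^6 = 0.258687
  k=3: C(8,3)·0.35^3·0.65^5 = 0.278586
  k=4: C(8,4)·0.35^4·0.65^4 = 0.187510
P(X ≤ 4) = 0.893909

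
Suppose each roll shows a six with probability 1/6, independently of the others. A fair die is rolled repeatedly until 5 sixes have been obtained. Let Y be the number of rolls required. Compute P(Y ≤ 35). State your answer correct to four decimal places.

0.7157

Finishing within 35 rolls ⇔ at least 5 successes in the first 35. With X ~ Binomial(35, 0.166667), P(Y ≤ 35) = 1 − P(X ≤ 4).
  k=0: C(35,0)·0.166667^0·0.833333^35 = 0.001693
  k=1: C(35,1)·0.166667^1·0.833333^34 = 0.011851
  k=2: C(35,2)·0.166667^2·0.833333^33 = 0.040293
  k=3: C(35,3)·0.166667^3·0.833333^32 = 0.088645
  k=4: C(35,4)·0.166667^4·0.833333^31 = 0.141833
1 − 0.284315 = 0.715685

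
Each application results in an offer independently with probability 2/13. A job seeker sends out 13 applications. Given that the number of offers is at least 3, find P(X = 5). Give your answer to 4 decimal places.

0.0903

X ~ Binomial(13, 0.153846). Want P(X=5 | X≥3) = P(X=5) / P(X≥3).
P(X=5) = C(13,5)·0.153846^5·0.846154^8 = 0.029148
P(X≥3) = 1 − 0.113983 − 0.269415 − 0.293907 = 0.322694
Ratio = 0.029148 / 0.322694 = 0.090327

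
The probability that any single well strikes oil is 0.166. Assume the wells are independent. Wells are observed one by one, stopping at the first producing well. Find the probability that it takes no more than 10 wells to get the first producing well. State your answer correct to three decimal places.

0.837

Y = number of wells to the first success; geometric, p = 0.166.
P(Y ≤ 10) = 1 − (1−p)^10 = 1 − 0.16280 = 0.83720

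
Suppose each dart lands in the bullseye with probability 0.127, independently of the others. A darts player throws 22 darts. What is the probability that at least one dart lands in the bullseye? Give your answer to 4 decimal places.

P(at least one) = 1 − P(none) = 1 − (1 − 0.127)^22
= 1 − 0.050386 = 0.949614

0.9496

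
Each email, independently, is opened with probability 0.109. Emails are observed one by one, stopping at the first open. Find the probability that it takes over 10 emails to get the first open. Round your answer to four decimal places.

0.3153

Y = number of emails to the first success; geometric, p = 0.109.
P(Y > 10) = P(first 10 all fail) = (1−p)^10 = 0.315339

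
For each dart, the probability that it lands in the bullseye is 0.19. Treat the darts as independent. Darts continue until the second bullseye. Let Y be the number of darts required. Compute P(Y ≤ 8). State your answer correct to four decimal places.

0.4670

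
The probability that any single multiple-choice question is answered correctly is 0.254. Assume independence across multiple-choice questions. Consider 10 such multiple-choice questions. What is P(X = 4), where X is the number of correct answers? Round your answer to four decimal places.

0.1507

X ~ Binomial(n=10, p=0.254).
P(X=4) = C(10,4) · p^4 · (1−p)^6
= 210 · 0.0041623 · 0.17236 = 0.150656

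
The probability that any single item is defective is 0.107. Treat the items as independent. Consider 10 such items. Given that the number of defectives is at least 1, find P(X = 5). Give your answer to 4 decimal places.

0.0030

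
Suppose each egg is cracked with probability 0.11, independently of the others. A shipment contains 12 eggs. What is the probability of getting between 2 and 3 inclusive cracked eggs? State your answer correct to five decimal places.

X ~ Binomial(12, 0.11); P(2 ≤ X ≤ 3) = Σ C(12,k) p^k (1−p)^(12−k) over k:
  k=2: C(12,2)·0.11^2·0.89^10 = 0.2490172
  k=3: C(12,3)·0.11^3·0.89^9 = 0.1025914
Total = 0.3516086

0.35161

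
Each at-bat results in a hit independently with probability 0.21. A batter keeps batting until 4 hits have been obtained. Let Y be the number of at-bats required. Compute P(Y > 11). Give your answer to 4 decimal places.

0.8160

Needing more than 11 at-bats ⇔ fewer than 4 successes in the first 11. With X ~ Binomial(11, 0.21), P(Y > 11) = P(X ≤ 3).
  k=0: C(11,0)·0.21^0·0.79^11 = 0.074799
  k=1: C(11,1)·0.21^1·0.79^10 = 0.218717
  k=2: C(11,2)·0.21^2·0.79^9 = 0.290700
  k=3: C(11,3)·0.21^3·0.79^8 = 0.231824
P(X ≤ 3) = 0.816041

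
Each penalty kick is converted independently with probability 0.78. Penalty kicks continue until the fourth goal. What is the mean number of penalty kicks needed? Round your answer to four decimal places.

5.1282

Y = total penalty kicks until the fourth success; negative binomial with r=4, p=0.78.
E[Y] = r / p = 4 / 0.78 = 5.128205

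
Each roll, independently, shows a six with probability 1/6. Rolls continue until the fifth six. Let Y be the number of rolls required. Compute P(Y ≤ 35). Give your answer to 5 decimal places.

0.71568

Finishing within 35 rolls ⇔ at least 5 successes in the first 35. With X ~ Binomial(35, 0.166667), P(Y ≤ 35) = 1 − P(X ≤ 4).
  k=0: C(35,0)·0.166667^0·0.833333^35 = 0.0016930
  k=1: C(35,1)·0.166667^1·0.833333^34 = 0.0118510
  k=2: C(35,2)·0.166667^2·0.833333^33 = 0.0402933
  k=3: C(35,3)·0.166667^3·0.833333^32 = 0.0886454
  k=4: C(35,4)·0.166667^4·0.833333^31 = 0.1418326
1 − 0.2843153 = 0.7156847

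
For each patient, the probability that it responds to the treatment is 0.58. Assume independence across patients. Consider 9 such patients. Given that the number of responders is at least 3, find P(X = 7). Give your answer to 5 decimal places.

0.14506

X ~ Binomial(9, 0.58). Want P(X=7 | X≥3) = P(X=7) / P(X≥3).
P(X=7) = C(9,7)·0.58^7·0.42^2 = 0.1402158
P(X≥3) = 1 − 0.0004067 − 0.0050543 − 0.0279192 = 0.9666197
Ratio = 0.1402158 / 0.9666197 = 0.1450579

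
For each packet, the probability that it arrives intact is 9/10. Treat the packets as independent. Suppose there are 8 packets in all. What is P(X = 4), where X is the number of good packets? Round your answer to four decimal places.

X ~ Binomial(n=8, p=0.90).
P(X=4) = C(8,4) · p^4 · (1−p)^4
= 70 · 0.6561 · 0.0001 = 0.004593

0.0046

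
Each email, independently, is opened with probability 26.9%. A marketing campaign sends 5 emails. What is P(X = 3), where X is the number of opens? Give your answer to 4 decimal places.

X ~ Binomial(n=5, p=0.269).
P(X=3) = C(5,3) · p^3 · (1−p)^2
= 10 · 0.019465 · 0.53436 = 0.104014

0.1040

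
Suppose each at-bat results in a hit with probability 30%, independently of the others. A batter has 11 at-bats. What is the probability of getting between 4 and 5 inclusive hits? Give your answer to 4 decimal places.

0.3522

X ~ Binomial(11, 0.30); P(4 ≤ X ≤ 5) = Σ C(11,k) p^k (1−p)^(11−k) over k:
  k=4: C(11,4)·0.30^4·0.70^7 = 0.220133
  k=5: C(11,5)·0.30^5·0.70^6 = 0.132080
Total = 0.352213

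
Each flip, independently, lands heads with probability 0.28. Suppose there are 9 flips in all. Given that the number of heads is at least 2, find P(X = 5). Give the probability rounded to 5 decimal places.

X ~ Binomial(9, 0.28). Want P(X=5 | X≥2) = P(X=5) / P(X≥2).
P(X=5) = C(9,5)·0.28^5·0.72^4 = 0.0582761
P(X≥2) = 1 − 0.0519987 − 0.1819954 = 0.7660059
Ratio = 0.0582761 / 0.7660059 = 0.0760779

0.07608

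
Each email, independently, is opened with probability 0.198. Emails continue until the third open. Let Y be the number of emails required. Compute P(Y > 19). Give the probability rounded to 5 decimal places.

0.24350

Needing more than 19 emails ⇔ fewer than 3 successes in the first 19. With X ~ Binomial(19, 0.198), P(Y > 19) = P(X ≤ 2).
  k=0: C(19,0)·0.198^0·0.802^19 = 0.0151117
  k=1: C(19,1)·0.198^1·0.802^18 = 0.0708855
  k=2: C(19,2)·0.198^2·0.802^17 = 0.1575037
P(X ≤ 2) = 0.2435009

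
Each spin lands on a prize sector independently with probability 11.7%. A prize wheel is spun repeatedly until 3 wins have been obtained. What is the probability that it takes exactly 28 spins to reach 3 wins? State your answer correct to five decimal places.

0.02505

Y = trial on which the third success occurs; negative binomial, r=3, p=0.117.
P(Y=28) = C(27,2) · p^3 · (1−p)^25
= 351 · 0.0016016 · 0.044567 = 0.0250543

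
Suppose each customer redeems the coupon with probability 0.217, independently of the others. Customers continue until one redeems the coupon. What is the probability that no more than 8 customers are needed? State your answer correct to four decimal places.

0.8587

Y = number of customers to the first success; geometric, p = 0.217.
P(Y ≤ 8) = 1 − (1−p)^8 = 1 − 0.141284 = 0.858716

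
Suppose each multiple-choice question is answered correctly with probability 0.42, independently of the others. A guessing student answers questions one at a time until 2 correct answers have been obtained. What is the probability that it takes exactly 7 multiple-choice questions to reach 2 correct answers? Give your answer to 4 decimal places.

Y = trial on which the second success occurs; negative binomial, r=2, p=0.42.
P(Y=7) = C(6,1) · p^2 · (1−p)^5
= 6 · 0.1764 · 0.065636 = 0.069469

0.0695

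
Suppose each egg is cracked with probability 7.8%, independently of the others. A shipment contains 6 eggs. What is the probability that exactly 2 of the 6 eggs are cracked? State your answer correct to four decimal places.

X ~ Binomial(n=6, p=0.078).
P(X=2) = C(6,2) · p^2 · (1−p)^4
= 15 · 0.006084 · 0.72264 = 0.065948

0.0659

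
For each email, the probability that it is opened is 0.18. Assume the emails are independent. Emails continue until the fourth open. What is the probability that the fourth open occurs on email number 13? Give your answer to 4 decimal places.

0.0387

Y = trial on which the fourth success occurs; negative binomial, r=4, p=0.18.
P(Y=13) = C(12,3) · p^4 · (1−p)^9
= 220 · 0.0010498 · 0.16762 = 0.038711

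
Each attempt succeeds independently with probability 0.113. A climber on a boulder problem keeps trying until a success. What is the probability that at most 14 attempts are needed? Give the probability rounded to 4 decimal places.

Y = number of attempts to the first success; geometric, p = 0.113.
P(Y ≤ 14) = 1 − (1−p)^14 = 1 − 0.186608 = 0.813392

0.8134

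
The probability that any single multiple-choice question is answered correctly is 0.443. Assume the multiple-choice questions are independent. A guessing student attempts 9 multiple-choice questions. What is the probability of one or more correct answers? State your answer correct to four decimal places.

0.9948

P(at least one) = 1 − P(none) = 1 − (1 − 0.443)^9
= 1 − 0.005161 = 0.994839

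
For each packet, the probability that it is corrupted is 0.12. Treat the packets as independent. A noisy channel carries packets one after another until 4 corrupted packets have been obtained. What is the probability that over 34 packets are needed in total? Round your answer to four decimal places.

0.4047

Needing more than 34 packets ⇔ fewer than 4 successes in the first 34. With X ~ Binomial(34, 0.12), P(Y > 34) = P(X ≤ 3).
  k=0: C(34,0)·0.12^0·0.88^34 = 0.012954
  k=1: C(34,1)·0.12^1·0.88^33 = 0.060060
  k=2: C(34,2)·0.12^2·0.88^32 = 0.135136
  k=3: C(34,3)·0.12^3·0.88^31 = 0.196561
P(X ≤ 3) = 0.404712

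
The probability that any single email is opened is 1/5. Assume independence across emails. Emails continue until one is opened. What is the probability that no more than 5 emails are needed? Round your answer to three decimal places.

Y = number of emails to the first success; geometric, p = 0.20.
P(Y ≤ 5) = 1 − (1−p)^5 = 1 − 0.32768 = 0.67232

0.672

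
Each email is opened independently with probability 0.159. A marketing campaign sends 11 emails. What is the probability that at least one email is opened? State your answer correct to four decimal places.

P(at least one) = 1 − P(none) = 1 − (1 − 0.159)^11
= 1 − 0.148852 = 0.851148

0.8511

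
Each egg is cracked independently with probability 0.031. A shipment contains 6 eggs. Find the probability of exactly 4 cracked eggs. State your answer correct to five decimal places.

X ~ Binomial(n=6, p=0.031).
P(X=4) = C(6,4) · p^4 · (1−p)^2
= 15 · 9.2352e-07 · 0.93896 = 0.0000130

0.00001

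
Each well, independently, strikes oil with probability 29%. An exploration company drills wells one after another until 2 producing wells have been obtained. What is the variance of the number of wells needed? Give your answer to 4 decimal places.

Y = total wells until the second success; negative binomial with r=2, p=0.29.
Var(Y) = r(1−p)/p² = 2·0.71 / 0.29² = 16.884661

16.8847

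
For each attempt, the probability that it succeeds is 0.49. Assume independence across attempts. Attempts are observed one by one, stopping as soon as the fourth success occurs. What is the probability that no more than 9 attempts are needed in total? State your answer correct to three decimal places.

0.726

Finishing within 9 attempts ⇔ at least 4 successes in the first 9. With X ~ Binomial(9, 0.49), P(Y ≤ 9) = 1 − P(X ≤ 3).
  k=0: C(9,0)·0.49^0·0.51^9 = 0.00233
  k=1: C(9,1)·0.49^1·0.51^8 = 0.02018
  k=2: C(9,2)·0.49^2·0.51^7 = 0.07757
  k=3: C(9,3)·0.49^3·0.51^6 = 0.17390
1 − 0.27398 = 0.72602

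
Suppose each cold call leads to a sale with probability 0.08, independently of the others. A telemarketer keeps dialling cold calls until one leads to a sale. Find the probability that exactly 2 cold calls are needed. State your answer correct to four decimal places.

0.0736

Geometric (trials to first success), p = 0.08.
P(Y = 2) = (1−p)^1 · p = 0.92 · 0.08 = 0.073600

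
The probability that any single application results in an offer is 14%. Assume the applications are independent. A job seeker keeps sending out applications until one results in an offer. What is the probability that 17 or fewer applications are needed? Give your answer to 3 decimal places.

0.923

Y = number of applications to the first success; geometric, p = 0.14.
P(Y ≤ 17) = 1 − (1−p)^17 = 1 − 0.07700 = 0.92300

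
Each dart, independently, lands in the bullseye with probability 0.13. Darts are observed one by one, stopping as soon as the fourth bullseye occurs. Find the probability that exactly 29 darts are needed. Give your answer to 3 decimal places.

Y = trial on which the fourth success occurs; negative binomial, r=4, p=0.13.
P(Y=29) = C(28,3) · p^4 · (1−p)^25
= 3276 · 0.00028561 · 0.03076 = 0.02878

0.029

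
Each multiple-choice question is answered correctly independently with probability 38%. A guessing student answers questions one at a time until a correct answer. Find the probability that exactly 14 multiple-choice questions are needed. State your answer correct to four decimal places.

Geometric (trials to first success), p = 0.38.
P(Y = 14) = (1−p)^13 · p = 0.0020003 · 0.38 = 0.000760

0.0008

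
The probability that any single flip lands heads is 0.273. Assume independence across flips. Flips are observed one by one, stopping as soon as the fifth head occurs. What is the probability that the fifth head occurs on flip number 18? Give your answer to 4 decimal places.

0.0572

Y = trial on which the fifth success occurs; negative binomial, r=5, p=0.273.
P(Y=18) = C(17,4) · p^5 · (1−p)^13
= 2380 · 0.0015164 · 0.015847 = 0.057192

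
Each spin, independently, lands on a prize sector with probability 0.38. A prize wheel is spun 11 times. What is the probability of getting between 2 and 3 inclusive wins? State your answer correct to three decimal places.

0.305

X ~ Binomial(11, 0.38); P(2 ≤ X ≤ 3) = Σ C(11,k) p^k (1−p)^(11−k) over k:
  k=2: C(11,2)·0.38^2·0.62^9 = 0.10751
  k=3: C(11,3)·0.38^3·0.62^8 = 0.19768
Total = 0.30519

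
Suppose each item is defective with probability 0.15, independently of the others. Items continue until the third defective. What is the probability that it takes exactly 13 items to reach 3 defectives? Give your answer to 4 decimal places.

0.0439

Y = trial on which the third success occurs; negative binomial, r=3, p=0.15.
P(Y=13) = C(12,2) · p^3 · (1−p)^10
= 66 · 0.003375 · 0.19687 = 0.043854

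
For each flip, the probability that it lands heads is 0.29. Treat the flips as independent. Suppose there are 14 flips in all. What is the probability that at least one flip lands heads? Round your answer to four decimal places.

0.9917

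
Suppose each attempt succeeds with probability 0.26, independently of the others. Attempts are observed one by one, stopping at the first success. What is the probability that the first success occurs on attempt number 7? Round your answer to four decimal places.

0.0427

Geometric (trials to first success), p = 0.26.
P(Y = 7) = (1−p)^6 · p = 0.16421 · 0.26 = 0.042694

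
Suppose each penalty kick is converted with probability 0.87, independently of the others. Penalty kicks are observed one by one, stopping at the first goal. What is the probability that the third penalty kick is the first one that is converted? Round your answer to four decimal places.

Geometric (trials to first success), p = 0.87.
P(Y = 3) = (1−p)^2 · p = 0.0169 · 0.87 = 0.014703

0.0147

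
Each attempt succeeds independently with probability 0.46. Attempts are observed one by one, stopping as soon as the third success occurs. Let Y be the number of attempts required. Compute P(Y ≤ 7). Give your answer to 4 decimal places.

0.7027

Finishing within 7 attempts ⇔ at least 3 successes in the first 7. With X ~ Binomial(7, 0.46), P(Y ≤ 7) = 1 − P(X ≤ 2).
  k=0: C(7,0)·0.46^0·0.54^7 = 0.013389
  k=1: C(7,1)·0.46^1·0.54^6 = 0.079840
  k=2: C(7,2)·0.46^2·0.54^5 = 0.204035
1 − 0.297263 = 0.702737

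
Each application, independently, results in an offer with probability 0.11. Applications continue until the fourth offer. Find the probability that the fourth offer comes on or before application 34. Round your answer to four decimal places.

Finishing within 34 applications ⇔ at least 4 successes in the first 34. With X ~ Binomial(34, 0.11), P(Y ≤ 34) = 1 − P(X ≤ 3).
  k=0: C(34,0)·0.11^0·0.89^34 = 0.019022
  k=1: C(34,1)·0.11^1·0.89^33 = 0.079936
  k=2: C(34,2)·0.11^2·0.89^32 = 0.163015
  k=3: C(34,3)·0.11^3·0.89^31 = 0.214912
1 − 0.476885 = 0.523115

0.5231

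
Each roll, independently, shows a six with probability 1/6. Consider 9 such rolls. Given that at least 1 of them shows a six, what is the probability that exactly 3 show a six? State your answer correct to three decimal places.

0.162

X ~ Binomial(9, 0.166667). Want P(X=3 | X≥1) = P(X=3) / P(X≥1).
P(X=3) = C(9,3)·0.166667^3·0.833333^6 = 0.13024
P(X≥1) = 1 − 0.19381 = 0.80619
Ratio = 0.13024 / 0.80619 = 0.16155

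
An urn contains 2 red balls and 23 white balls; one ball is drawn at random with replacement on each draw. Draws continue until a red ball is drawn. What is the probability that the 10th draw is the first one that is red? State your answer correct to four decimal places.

0.0378

Geometric (trials to first success), p = 0.08.
P(Y = 10) = (1−p)^9 · p = 0.47216 · 0.08 = 0.037773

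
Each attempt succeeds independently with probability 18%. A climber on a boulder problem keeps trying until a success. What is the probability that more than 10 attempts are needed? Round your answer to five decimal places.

Y = number of attempts to the first success; geometric, p = 0.18.
P(Y > 10) = P(first 10 all fail) = (1−p)^10 = 0.1374480

0.13745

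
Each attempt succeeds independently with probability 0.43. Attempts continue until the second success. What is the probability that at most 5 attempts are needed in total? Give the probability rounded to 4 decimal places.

Finishing within 5 attempts ⇔ at least 2 successes in the first 5. With X ~ Binomial(5, 0.43), P(Y ≤ 5) = 1 − P(X ≤ 1).
  k=0: C(5,0)·0.43^0·0.57^5 = 0.060169
  k=1: C(5,1)·0.43^1·0.57^4 = 0.226954
1 − 0.287123 = 0.712877

0.7129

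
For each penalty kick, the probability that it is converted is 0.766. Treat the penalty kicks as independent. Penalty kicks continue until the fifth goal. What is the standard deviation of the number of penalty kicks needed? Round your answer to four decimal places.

Y = total penalty kicks until the fifth success; negative binomial with r=5, p=0.766.
SD(Y) = √[r(1−p)/p²] = √(1.994015) = 1.412096

1.4121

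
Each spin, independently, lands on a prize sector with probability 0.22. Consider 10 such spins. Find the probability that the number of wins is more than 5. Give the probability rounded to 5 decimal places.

X ~ Binomial(10, 0.22); P(X ≥ 6) = Σ C(10,k) p^k (1−p)^(10−k) over k:
  k=6: C(10,6)·0.22^6·0.78^4 = 0.0088132
  k=7: C(10,7)·0.22^7·0.78^3 = 0.0014204
  k=8: C(10,8)·0.22^8·0.78^2 = 0.0001502
  k=9: C(10,9)·0.22^9·0.78^1 = 0.0000094
  k=10: C(10,10)·0.22^10·0.78^0 = 0.0000003
Total = 0.0103936

0.01039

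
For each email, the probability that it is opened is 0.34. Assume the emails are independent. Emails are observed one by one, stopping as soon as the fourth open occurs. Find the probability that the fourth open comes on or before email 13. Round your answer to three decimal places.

0.696

Finishing within 13 emails ⇔ at least 4 successes in the first 13. With X ~ Binomial(13, 0.34), P(Y ≤ 13) = 1 − P(X ≤ 3).
  k=0: C(13,0)·0.34^0·0.66^13 = 0.00451
  k=1: C(13,1)·0.34^1·0.66^12 = 0.03020
  k=2: C(13,2)·0.34^2·0.66^11 = 0.09333
  k=3: C(13,3)·0.34^3·0.66^10 = 0.17630
1 − 0.30433 = 0.69567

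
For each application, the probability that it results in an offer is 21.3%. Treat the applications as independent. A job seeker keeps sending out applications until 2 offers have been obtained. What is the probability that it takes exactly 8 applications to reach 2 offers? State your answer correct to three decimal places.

0.075

Y = trial on which the second success occurs; negative binomial, r=2, p=0.213.
P(Y=8) = C(7,1) · p^2 · (1−p)^6
= 7 · 0.045369 · 0.2376 = 0.07546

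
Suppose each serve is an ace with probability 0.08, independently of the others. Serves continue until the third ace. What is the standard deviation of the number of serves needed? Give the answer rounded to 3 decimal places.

Y = total serves until the third success; negative binomial with r=3, p=0.08.
SD(Y) = √[r(1−p)/p²] = √(431.25000) = 20.76656

20.767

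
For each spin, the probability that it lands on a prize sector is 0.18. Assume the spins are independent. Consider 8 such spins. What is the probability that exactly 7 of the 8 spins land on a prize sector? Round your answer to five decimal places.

X ~ Binomial(n=8, p=0.18).
P(X=7) = C(8,7) · p^7 · (1−p)^1
= 8 · 6.1222e-06 · 0.82 = 0.0000402

0.00004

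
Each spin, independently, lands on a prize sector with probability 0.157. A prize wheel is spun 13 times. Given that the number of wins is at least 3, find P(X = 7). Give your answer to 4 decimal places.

X ~ Binomial(13, 0.157). Want P(X=7 | X≥3) = P(X=7) / P(X≥3).
P(X=7) = C(13,7)·0.157^7·0.843^6 = 0.001448
P(X≥3) = 1 − 0.108582 − 0.262890 − 0.293763 = 0.334765
Ratio = 0.001448 / 0.334765 = 0.004326

0.0043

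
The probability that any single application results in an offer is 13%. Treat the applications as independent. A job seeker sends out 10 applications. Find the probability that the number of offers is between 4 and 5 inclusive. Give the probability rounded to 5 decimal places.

0.03067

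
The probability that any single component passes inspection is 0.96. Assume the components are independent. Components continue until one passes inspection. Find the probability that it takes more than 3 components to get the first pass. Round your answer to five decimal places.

0.00006

Y = number of components to the first success; geometric, p = 0.96.
P(Y > 3) = P(first 3 all fail) = (1−p)^3 = 0.0000640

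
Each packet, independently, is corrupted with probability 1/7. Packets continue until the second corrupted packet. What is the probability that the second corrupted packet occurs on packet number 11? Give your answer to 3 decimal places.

0.051

Y = trial on which the second success occurs; negative binomial, r=2, p=0.142857.
P(Y=11) = C(10,1) · p^2 · (1−p)^9
= 10 · 0.020408 · 0.24973 = 0.05097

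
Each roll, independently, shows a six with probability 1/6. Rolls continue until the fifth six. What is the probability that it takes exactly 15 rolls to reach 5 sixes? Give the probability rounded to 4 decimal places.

0.0208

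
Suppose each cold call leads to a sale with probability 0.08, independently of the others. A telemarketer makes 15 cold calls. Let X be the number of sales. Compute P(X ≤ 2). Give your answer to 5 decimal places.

X ~ Binomial(15, 0.08); P(X ≤ 2) = Σ C(15,k) p^k (1−p)^(15−k) over k:
  k=0: C(15,0)·0.08^0·0.92^15 = 0.2862974
  k=1: C(15,1)·0.08^1·0.92^14 = 0.3734314
  k=2: C(15,2)·0.08^2·0.92^13 = 0.2273061
Total = 0.8870349

0.88703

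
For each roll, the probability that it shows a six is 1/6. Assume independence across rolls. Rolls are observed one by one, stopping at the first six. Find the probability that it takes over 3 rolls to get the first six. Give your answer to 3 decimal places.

Y = number of rolls to the first success; geometric, p = 0.166667.
P(Y > 3) = P(first 3 all fail) = (1−p)^3 = 0.57870

0.579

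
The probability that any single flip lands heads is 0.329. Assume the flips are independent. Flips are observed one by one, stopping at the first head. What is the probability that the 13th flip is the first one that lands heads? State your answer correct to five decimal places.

Geometric (trials to first success), p = 0.329.
P(Y = 13) = (1−p)^12 · p = 0.0083305 · 0.329 = 0.0027407

0.00274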